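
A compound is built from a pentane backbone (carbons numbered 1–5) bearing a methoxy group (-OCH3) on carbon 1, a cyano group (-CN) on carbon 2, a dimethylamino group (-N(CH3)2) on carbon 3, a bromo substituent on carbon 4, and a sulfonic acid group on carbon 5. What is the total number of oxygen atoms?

Atom tally by fragment:
  CH3OCH2 → C:2 H:5 O:1
  CH(CN) → C:2 H:1 N:1
  CH(N(CH3)2) → C:3 H:7 N:1
  CH(Br) → C:1 H:1 Br:1
  CH2SO3H → C:1 H:3 S:1 O:3
Element totals:
  C: 9
  H: 17
  Br: 1
  N: 2
  O: 4
  S: 1

4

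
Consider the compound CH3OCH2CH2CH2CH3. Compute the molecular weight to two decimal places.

Atom tally by fragment:
  CH3OCH2 → C:2 H:5 O:1
  CH2 → C:1 H:2
  CH2 → C:1 H:2
  CH3 → C:1 H:3
Element totals:
  C: 5
  H: 12
  O: 1
Molecular formula: C5H12O.
  M = 5(12.011) + 12(1.008) + 15.999
    = 60.055 + 12.096 + 15.999 = 88.150

88.15 g/mol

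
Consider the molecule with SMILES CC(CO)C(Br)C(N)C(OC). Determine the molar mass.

226.11 g/mol

Atom tally by fragment:
  CH3 → C:1 H:3
  CH(CH2OH) → C:2 H:4 O:1
  CH(Br) → C:1 H:1 Br:1
  CH(NH2) → C:1 H:3 N:1
  CH2OCH3 → C:2 H:5 O:1
Element totals:
  C: 7
  H: 16
  Br: 1
  N: 1
  O: 2
Molecular formula: C7H16BrNO2.
  M = 7(12.011) + 16(1.008) + 79.904 + 14.007 + 2(15.999)
    = 84.077 + 16.128 + 79.904 + 14.007 + 31.998 = 226.114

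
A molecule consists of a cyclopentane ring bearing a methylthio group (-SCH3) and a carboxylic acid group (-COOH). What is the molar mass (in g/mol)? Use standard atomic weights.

160.23 g/mol

Atom tally by fragment:
  cyclopentane ring core → C:5 H:10
  (− 2 ring H displaced by substituents)
  + SCH3 → C:1 H:3 S:1
  + COOH → C:1 H:1 O:2
Element totals:
  C: 7
  H: 12
  O: 2
  S: 1
Molecular formula: C7H12O2S.
  M = 7(12.011) + 12(1.008) + 2(15.999) + 32.06
    = 84.077 + 12.096 + 31.998 + 32.060 = 160.231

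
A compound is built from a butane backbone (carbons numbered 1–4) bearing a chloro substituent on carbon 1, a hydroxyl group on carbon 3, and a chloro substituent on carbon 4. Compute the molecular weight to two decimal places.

Atom tally by fragment:
  ClCH2 → C:1 H:2 Cl:1
  CH2 → C:1 H:2
  CH(OH) → C:1 H:2 O:1
  CH2Cl → C:1 H:2 Cl:1
Element totals:
  C: 4
  H: 8
  Cl: 2
  O: 1
Molecular formula: C4H8Cl2O.
  M = 4(12.011) + 8(1.008) + 2(35.45) + 15.999
    = 48.044 + 8.064 + 70.900 + 15.999 = 143.007

143.01 g/mol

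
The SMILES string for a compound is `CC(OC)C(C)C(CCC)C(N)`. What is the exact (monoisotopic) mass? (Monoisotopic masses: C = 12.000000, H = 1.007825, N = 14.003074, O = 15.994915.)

173.1780

Atom tally by fragment:
  CH3 → C:1 H:3
  CH(OCH3) → C:2 H:4 O:1
  CH(CH3) → C:2 H:4
  CH(CH2CH2CH3) → C:4 H:8
  CH2NH2 → C:1 H:4 N:1
Element totals:
  C: 10
  H: 23
  N: 1
  O: 1
Molecular formula: C10H23NO.
  M = 10(12.0) + 23(1.007825) + 14.003074 + 15.994915
    = 120.000000 + 23.179975 + 14.003074 + 15.994915 = 173.177964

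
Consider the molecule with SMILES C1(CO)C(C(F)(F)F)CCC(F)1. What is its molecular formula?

C7H10F4O

Atom tally by fragment:
  cyclopentane ring core → C:5 H:10
  (− 3 ring H displaced by substituents)
  + CH2OH → C:1 H:3 O:1
  + CF3 → C:1 F:3
  + F → F:1
Element totals:
  C: 7
  H: 10
  F: 4
  O: 1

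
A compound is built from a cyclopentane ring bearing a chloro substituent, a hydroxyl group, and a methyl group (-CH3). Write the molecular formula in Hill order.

Atom tally by fragment:
  cyclopentane ring core → C:5 H:10
  (− 3 ring H displaced by substituents)
  + Cl → Cl:1
  + OH → O:1 H:1
  + CH3 → C:1 H:3
Element totals:
  C: 6
  H: 11
  Cl: 1
  O: 1

C6H11ClO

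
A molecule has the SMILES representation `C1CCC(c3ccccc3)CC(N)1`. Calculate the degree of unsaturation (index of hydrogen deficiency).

Atom tally by fragment:
  cyclohexane ring core → C:6 H:12
  (− 2 ring H displaced by substituents)
  + C6H5 → C:6 H:5
  + NH2 → N:1 H:2
Element totals:
  C: 12
  H: 17
  N: 1
Molecular formula: C12H17N.
DoU = (2C + 2 + N − H − X) / 2 = (2·12 + 2 + 1 − 17 − 0) / 2 = 5.

5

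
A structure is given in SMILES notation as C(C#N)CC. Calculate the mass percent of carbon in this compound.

69.52%

Atom tally by fragment:
  NCCH2 → C:2 H:2 N:1
  CH2 → C:1 H:2
  CH3 → C:1 H:3
Element totals:
  C: 4
  H: 7
  N: 1
Molecular formula: C4H7N.
Molar mass = 69.107 g/mol.
Mass from C: 4 × 12.011 = 48.044 g/mol.
%C = 48.044 / 69.107 × 100 = 69.52%.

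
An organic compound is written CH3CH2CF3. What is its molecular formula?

Atom tally by fragment:
  CH3 → C:1 H:3
  CH2CF3 → C:2 H:2 F:3
Element totals:
  C: 3
  H: 5
  F: 3

C3H5F3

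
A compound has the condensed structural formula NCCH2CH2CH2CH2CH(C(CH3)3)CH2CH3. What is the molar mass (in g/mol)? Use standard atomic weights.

Atom tally by fragment:
  NCCH2 → C:2 H:2 N:1
  CH2 → C:1 H:2
  CH2 → C:1 H:2
  CH2 → C:1 H:2
  CH(C(CH3)3) → C:5 H:10
  CH2 → C:1 H:2
  CH3 → C:1 H:3
Element totals:
  C: 12
  H: 23
  N: 1
Molecular formula: C12H23N.
  M = 12(12.011) + 23(1.008) + 14.007
    = 144.132 + 23.184 + 14.007 = 181.323

181.32 g/mol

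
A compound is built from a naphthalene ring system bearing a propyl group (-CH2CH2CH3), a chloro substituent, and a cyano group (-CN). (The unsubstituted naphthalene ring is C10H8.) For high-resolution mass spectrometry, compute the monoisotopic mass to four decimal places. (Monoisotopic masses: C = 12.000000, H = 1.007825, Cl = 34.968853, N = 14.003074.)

Atom tally by fragment:
  naphthalene ring system core → C:10 H:8
  (− 3 ring H displaced by substituents)
  + CH2CH2CH3 → C:3 H:7
  + Cl → Cl:1
  + CN → C:1 N:1
Element totals:
  C: 14
  H: 12
  Cl: 1
  N: 1
Molecular formula: C14H12ClN.
  M = 14(12.0) + 12(1.007825) + 34.968853 + 14.003074
    = 168.000000 + 12.093900 + 34.968853 + 14.003074 = 229.065827

229.0658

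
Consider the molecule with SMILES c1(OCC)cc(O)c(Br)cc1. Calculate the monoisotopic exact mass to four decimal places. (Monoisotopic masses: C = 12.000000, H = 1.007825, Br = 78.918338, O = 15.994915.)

215.9786

Atom tally by fragment:
  benzene ring core → C:6 H:6
  (− 3 ring H displaced by substituents)
  + OC2H5 → C:2 H:5 O:1
  + OH → O:1 H:1
  + Br → Br:1
Element totals:
  C: 8
  H: 9
  Br: 1
  O: 2
Molecular formula: C8H9BrO2.
  M = 8(12.0) + 9(1.007825) + 78.918338 + 2(15.994915)
    = 96.000000 + 9.070425 + 78.918338 + 31.989830 = 215.978593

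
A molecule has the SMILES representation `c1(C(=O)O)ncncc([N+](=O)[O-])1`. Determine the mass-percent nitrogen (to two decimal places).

24.85%

Atom tally by fragment:
  pyrimidine ring core → C:4 H:4 N:2
  (− 2 ring H displaced by substituents)
  + COOH → C:1 H:1 O:2
  + NO2 → N:1 O:2
Element totals:
  C: 5
  H: 3
  N: 3
  O: 4
Molecular formula: C5H3N3O4.
Molar mass = 169.096 g/mol.
Mass from N: 3 × 14.007 = 42.021 g/mol.
%N = 42.021 / 169.096 × 100 = 24.85%.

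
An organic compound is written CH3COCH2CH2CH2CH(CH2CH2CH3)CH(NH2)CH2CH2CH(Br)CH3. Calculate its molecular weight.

Element totals:
  C: 14
  H: 28
  Br: 1
  N: 1
  O: 1
Molecular formula: C14H28BrNO.
  M = 14(12.011) + 28(1.008) + 79.904 + 14.007 + 15.999
    = 168.154 + 28.224 + 79.904 + 14.007 + 15.999 = 306.288

306.29 g/mol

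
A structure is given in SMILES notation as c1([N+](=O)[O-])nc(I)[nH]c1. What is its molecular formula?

Atom tally by fragment:
  imidazole ring core → C:3 H:4 N:2
  (− 2 ring H displaced by substituents)
  + NO2 → N:1 O:2
  + I → I:1
Element totals:
  C: 3
  H: 2
  I: 1
  N: 3
  O: 2

C3H2IN3O2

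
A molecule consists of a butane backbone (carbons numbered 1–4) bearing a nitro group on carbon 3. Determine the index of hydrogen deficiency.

1

Atom tally by fragment:
  CH3 → C:1 H:3
  CH2 → C:1 H:2
  CH(NO2) → C:1 H:1 N:1 O:2
  CH3 → C:1 H:3
Element totals:
  C: 4
  H: 9
  N: 1
  O: 2
Molecular formula: C4H9NO2.
DoU = (2C + 2 + N − H − X) / 2 = (2·4 + 2 + 1 − 9 − 0) / 2 = 1.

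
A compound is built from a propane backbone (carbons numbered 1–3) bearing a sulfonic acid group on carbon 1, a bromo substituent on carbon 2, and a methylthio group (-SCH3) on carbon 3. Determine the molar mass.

249.14 g/mol

Atom tally by fragment:
  HO3SCH2 → C:1 H:3 S:1 O:3
  CH(Br) → C:1 H:1 Br:1
  CH2SCH3 → C:2 H:5 S:1
Element totals:
  C: 4
  H: 9
  Br: 1
  O: 3
  S: 2
Molecular formula: C4H9BrO3S2.
  M = 4(12.011) + 9(1.008) + 79.904 + 3(15.999) + 2(32.06)
    = 48.044 + 9.072 + 79.904 + 47.997 + 64.120 = 249.137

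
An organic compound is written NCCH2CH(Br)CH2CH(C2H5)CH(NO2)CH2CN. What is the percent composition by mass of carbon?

41.68%

Element totals:
  C: 10
  H: 14
  Br: 1
  N: 3
  O: 2
Molecular formula: C10H14BrN3O2.
Molar mass = 288.145 g/mol.
Mass from C: 10 × 12.011 = 120.110 g/mol.
%C = 120.110 / 288.145 × 100 = 41.68%.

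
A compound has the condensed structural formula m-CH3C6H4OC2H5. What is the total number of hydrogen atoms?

Atom tally by fragment:
  benzene ring core → C:6 H:6
  (− 2 ring H displaced by substituents)
  + CH3 → C:1 H:3
  + OC2H5 → C:2 H:5 O:1
Element totals:
  C: 9
  H: 12
  O: 1

12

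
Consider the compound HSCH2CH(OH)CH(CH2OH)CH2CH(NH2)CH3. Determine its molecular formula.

C7H17NO2S

Element totals:
  C: 7
  H: 17
  N: 1
  O: 2
  S: 1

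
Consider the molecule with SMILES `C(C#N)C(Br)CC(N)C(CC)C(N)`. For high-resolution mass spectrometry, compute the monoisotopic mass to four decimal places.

247.0684

Atom tally by fragment:
  NCCH2 → C:2 H:2 N:1
  CH(Br) → C:1 H:1 Br:1
  CH2 → C:1 H:2
  CH(NH2) → C:1 H:3 N:1
  CH(C2H5) → C:3 H:6
  CH2NH2 → C:1 H:4 N:1
Element totals:
  C: 9
  H: 18
  Br: 1
  N: 3
Molecular formula: C9H18BrN3.
  M = 9(12.0) + 18(1.007825) + 78.918338 + 3(14.003074)
    = 108.000000 + 18.140850 + 78.918338 + 42.009222 = 247.068410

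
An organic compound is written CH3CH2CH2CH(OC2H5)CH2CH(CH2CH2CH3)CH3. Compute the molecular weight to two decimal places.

186.34 g/mol

Atom tally by fragment:
  CH3 → C:1 H:3
  CH2 → C:1 H:2
  CH2 → C:1 H:2
  CH(OC2H5) → C:3 H:6 O:1
  CH2 → C:1 H:2
  CH(CH2CH2CH3) → C:4 H:8
  CH3 → C:1 H:3
Element totals:
  C: 12
  H: 26
  O: 1
Molecular formula: C12H26O.
  M = 12(12.011) + 26(1.008) + 15.999
    = 144.132 + 26.208 + 15.999 = 186.339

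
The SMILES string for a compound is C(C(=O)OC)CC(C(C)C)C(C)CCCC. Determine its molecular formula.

C14H28O2

Atom tally by fragment:
  CH3OOCCH2 → C:3 H:5 O:2
  CH2 → C:1 H:2
  CH(CH(CH3)2) → C:4 H:8
  CH(CH3) → C:2 H:4
  CH2 → C:1 H:2
  CH2 → C:1 H:2
  CH2 → C:1 H:2
  CH3 → C:1 H:3
Element totals:
  C: 14
  H: 28
  O: 2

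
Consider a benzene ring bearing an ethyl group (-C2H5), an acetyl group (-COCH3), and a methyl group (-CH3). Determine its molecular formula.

C11H14O

Atom tally by fragment:
  benzene ring core → C:6 H:6
  (− 3 ring H displaced by substituents)
  + C2H5 → C:2 H:5
  + COCH3 → C:2 H:3 O:1
  + CH3 → C:1 H:3
Element totals:
  C: 11
  H: 14
  O: 1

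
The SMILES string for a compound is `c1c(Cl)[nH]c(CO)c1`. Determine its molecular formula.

Atom tally by fragment:
  pyrrole ring core → C:4 H:5 N:1
  (− 2 ring H displaced by substituents)
  + Cl → Cl:1
  + CH2OH → C:1 H:3 O:1
Element totals:
  C: 5
  H: 6
  Cl: 1
  N: 1
  O: 1

C5H6ClNO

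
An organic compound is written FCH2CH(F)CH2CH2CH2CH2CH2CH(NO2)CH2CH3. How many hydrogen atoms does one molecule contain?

Atom tally by fragment:
  FCH2 → C:1 H:2 F:1
  CH(F) → C:1 H:1 F:1
  CH2 → C:1 H:2
  CH2 → C:1 H:2
  CH2 → C:1 H:2
  CH2 → C:1 H:2
  CH2 → C:1 H:2
  CH(NO2) → C:1 H:1 N:1 O:2
  CH2 → C:1 H:2
  CH3 → C:1 H:3
Element totals:
  C: 10
  H: 19
  F: 2
  N: 1
  O: 2

19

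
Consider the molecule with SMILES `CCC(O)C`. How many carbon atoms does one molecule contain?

4

Atom tally by fragment:
  CH3 → C:1 H:3
  CH2 → C:1 H:2
  CH(OH) → C:1 H:2 O:1
  CH3 → C:1 H:3
Element totals:
  C: 4
  H: 10
  O: 1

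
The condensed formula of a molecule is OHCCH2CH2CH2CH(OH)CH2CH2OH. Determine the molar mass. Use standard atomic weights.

Atom tally by fragment:
  OHCCH2 → C:2 H:3 O:1
  CH2 → C:1 H:2
  CH2 → C:1 H:2
  CH(OH) → C:1 H:2 O:1
  CH2 → C:1 H:2
  CH2OH → C:1 H:3 O:1
Element totals:
  C: 7
  H: 14
  O: 3
Molecular formula: C7H14O3.
  M = 7(12.011) + 14(1.008) + 3(15.999)
    = 84.077 + 14.112 + 47.997 = 146.186

146.19 g/mol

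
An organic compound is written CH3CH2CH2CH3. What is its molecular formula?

Element totals:
  C: 4
  H: 10

C4H10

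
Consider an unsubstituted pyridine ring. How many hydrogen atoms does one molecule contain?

5

Atom tally by fragment:
  pyridine ring core → C:5 H:5 N:1
Element totals:
  C: 5
  H: 5
  N: 1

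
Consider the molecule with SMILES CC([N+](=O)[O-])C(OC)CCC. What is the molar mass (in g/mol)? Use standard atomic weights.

161.20 g/mol

Atom tally by fragment:
  CH3 → C:1 H:3
  CH(NO2) → C:1 H:1 N:1 O:2
  CH(OCH3) → C:2 H:4 O:1
  CH2 → C:1 H:2
  CH2 → C:1 H:2
  CH3 → C:1 H:3
Element totals:
  C: 7
  H: 15
  N: 1
  O: 3
Molecular formula: C7H15NO3.
  M = 7(12.011) + 15(1.008) + 14.007 + 3(15.999)
    = 84.077 + 15.120 + 14.007 + 47.997 = 161.201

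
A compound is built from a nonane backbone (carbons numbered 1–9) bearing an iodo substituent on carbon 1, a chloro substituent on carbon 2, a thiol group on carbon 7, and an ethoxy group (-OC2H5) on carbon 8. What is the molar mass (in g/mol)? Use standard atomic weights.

364.71 g/mol

Atom tally by fragment:
  ICH2 → C:1 H:2 I:1
  CH(Cl) → C:1 H:1 Cl:1
  CH2 → C:1 H:2
  CH2 → C:1 H:2
  CH2 → C:1 H:2
  CH2 → C:1 H:2
  CH(SH) → C:1 H:2 S:1
  CH(OC2H5) → C:3 H:6 O:1
  CH3 → C:1 H:3
Element totals:
  C: 11
  H: 22
  Cl: 1
  I: 1
  O: 1
  S: 1
Molecular formula: C11H22ClIOS.
  M = 11(12.011) + 22(1.008) + 35.45 + 126.904 + 15.999 + 32.06
    = 132.121 + 22.176 + 35.450 + 126.904 + 15.999 + 32.060 = 364.710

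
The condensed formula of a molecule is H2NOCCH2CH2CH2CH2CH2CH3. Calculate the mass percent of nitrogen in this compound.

Atom tally by fragment:
  H2NOCCH2 → C:2 H:4 O:1 N:1
  CH2 → C:1 H:2
  CH2 → C:1 H:2
  CH2 → C:1 H:2
  CH2 → C:1 H:2
  CH3 → C:1 H:3
Element totals:
  C: 7
  H: 15
  N: 1
  O: 1
Molecular formula: C7H15NO.
Molar mass = 129.203 g/mol.
Mass from N: 1 × 14.007 = 14.007 g/mol.
%N = 14.007 / 129.203 × 100 = 10.84%.

10.84%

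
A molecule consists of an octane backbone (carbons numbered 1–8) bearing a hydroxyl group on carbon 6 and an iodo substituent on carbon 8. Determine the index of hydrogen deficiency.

Atom tally by fragment:
  CH3 → C:1 H:3
  CH2 → C:1 H:2
  CH2 → C:1 H:2
  CH2 → C:1 H:2
  CH2 → C:1 H:2
  CH(OH) → C:1 H:2 O:1
  CH2 → C:1 H:2
  CH2I → C:1 H:2 I:1
Element totals:
  C: 8
  H: 17
  I: 1
  O: 1
Molecular formula: C8H17IO.
DoU = (2C + 2 + N − H − X) / 2 = (2·8 + 2 + 0 − 17 − 1) / 2 = 0.

0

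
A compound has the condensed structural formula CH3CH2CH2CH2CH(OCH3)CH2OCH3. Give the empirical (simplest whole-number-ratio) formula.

C4H9O

Element totals:
  C: 8
  H: 18
  O: 2
Molecular formula: C8H18O2.
gcd of subscripts = 2; dividing each by 2:
  C: 8/2 = 4
  H: 18/2 = 9
  O: 2/2 = 1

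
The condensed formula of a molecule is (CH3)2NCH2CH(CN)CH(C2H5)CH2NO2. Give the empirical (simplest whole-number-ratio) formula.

C9H17N3O2

Atom tally by fragment:
  (CH3)2NCH2 → C:3 H:8 N:1
  CH(CN) → C:2 H:1 N:1
  CH(C2H5) → C:3 H:6
  CH2NO2 → C:1 H:2 N:1 O:2
Element totals:
  C: 9
  H: 17
  N: 3
  O: 2
Molecular formula: C9H17N3O2.
gcd of subscripts (9, 17, 3, 2) = 1, so the empirical formula equals the molecular formula.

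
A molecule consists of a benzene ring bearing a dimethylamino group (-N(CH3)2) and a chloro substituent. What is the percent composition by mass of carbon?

Atom tally by fragment:
  benzene ring core → C:6 H:6
  (− 2 ring H displaced by substituents)
  + N(CH3)2 → N:1 C:2 H:6
  + Cl → Cl:1
Element totals:
  C: 8
  H: 10
  Cl: 1
  N: 1
Molecular formula: C8H10ClN.
Molar mass = 155.625 g/mol.
Mass from C: 8 × 12.011 = 96.088 g/mol.
%C = 96.088 / 155.625 × 100 = 61.74%.

61.74%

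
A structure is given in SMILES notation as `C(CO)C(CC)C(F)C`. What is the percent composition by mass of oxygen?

11.92%

Atom tally by fragment:
  HOCH2CH2 → C:2 H:5 O:1
  CH(C2H5) → C:3 H:6
  CH(F) → C:1 H:1 F:1
  CH3 → C:1 H:3
Element totals:
  C: 7
  H: 15
  F: 1
  O: 1
Molecular formula: C7H15FO.
Molar mass = 134.194 g/mol.
Mass from O: 1 × 15.999 = 15.999 g/mol.
%O = 15.999 / 134.194 × 100 = 11.92%.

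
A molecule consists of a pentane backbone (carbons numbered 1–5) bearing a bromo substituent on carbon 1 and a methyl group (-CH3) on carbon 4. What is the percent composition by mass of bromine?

Atom tally by fragment:
  BrCH2 → C:1 H:2 Br:1
  CH2 → C:1 H:2
  CH2 → C:1 H:2
  CH(CH3) → C:2 H:4
  CH3 → C:1 H:3
Element totals:
  C: 6
  H: 13
  Br: 1
Molecular formula: C6H13Br.
Molar mass = 165.074 g/mol.
Mass from Br: 1 × 79.904 = 79.904 g/mol.
%Br = 79.904 / 165.074 × 100 = 48.40%.

48.40%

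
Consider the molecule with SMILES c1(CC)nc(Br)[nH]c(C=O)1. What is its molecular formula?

C6H7BrN2O

Atom tally by fragment:
  imidazole ring core → C:3 H:4 N:2
  (− 3 ring H displaced by substituents)
  + C2H5 → C:2 H:5
  + Br → Br:1
  + CHO → C:1 H:1 O:1
Element totals:
  C: 6
  H: 7
  Br: 1
  N: 2
  O: 1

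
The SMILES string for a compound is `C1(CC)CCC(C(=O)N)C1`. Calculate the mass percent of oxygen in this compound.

Atom tally by fragment:
  cyclopentane ring core → C:5 H:10
  (− 2 ring H displaced by substituents)
  + C2H5 → C:2 H:5
  + CONH2 → C:1 H:2 O:1 N:1
Element totals:
  C: 8
  H: 15
  N: 1
  O: 1
Molecular formula: C8H15NO.
Molar mass = 141.214 g/mol.
Mass from O: 1 × 15.999 = 15.999 g/mol.
%O = 15.999 / 141.214 × 100 = 11.33%.

11.33%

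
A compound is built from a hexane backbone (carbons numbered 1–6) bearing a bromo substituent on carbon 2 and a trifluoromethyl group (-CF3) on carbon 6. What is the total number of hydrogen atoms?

12

Atom tally by fragment:
  CH3 → C:1 H:3
  CH(Br) → C:1 H:1 Br:1
  CH2 → C:1 H:2
  CH2 → C:1 H:2
  CH2 → C:1 H:2
  CH2CF3 → C:2 H:2 F:3
Element totals:
  C: 7
  H: 12
  Br: 1
  F: 3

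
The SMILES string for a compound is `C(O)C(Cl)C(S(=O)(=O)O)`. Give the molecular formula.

Atom tally by fragment:
  HOCH2 → C:1 H:3 O:1
  CH(Cl) → C:1 H:1 Cl:1
  CH2SO3H → C:1 H:3 S:1 O:3
Element totals:
  C: 3
  H: 7
  Cl: 1
  O: 4
  S: 1

C3H7ClO4S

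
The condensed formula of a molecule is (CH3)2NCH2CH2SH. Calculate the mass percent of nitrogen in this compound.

13.31%

Element totals:
  C: 4
  H: 11
  N: 1
  S: 1
Molecular formula: C4H11NS.
Molar mass = 105.199 g/mol.
Mass from N: 1 × 14.007 = 14.007 g/mol.
%N = 14.007 / 105.199 × 100 = 13.31%.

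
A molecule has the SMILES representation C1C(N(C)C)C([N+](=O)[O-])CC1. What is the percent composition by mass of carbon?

Atom tally by fragment:
  cyclopentane ring core → C:5 H:10
  (− 2 ring H displaced by substituents)
  + N(CH3)2 → N:1 C:2 H:6
  + NO2 → N:1 O:2
Element totals:
  C: 7
  H: 14
  N: 2
  O: 2
Molecular formula: C7H14N2O2.
Molar mass = 158.201 g/mol.
Mass from C: 7 × 12.011 = 84.077 g/mol.
%C = 84.077 / 158.201 × 100 = 53.15%.

53.15%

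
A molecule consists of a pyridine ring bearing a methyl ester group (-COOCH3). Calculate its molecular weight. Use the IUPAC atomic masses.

137.14 g/mol

Atom tally by fragment:
  pyridine ring core → C:5 H:5 N:1
  (− 1 ring H displaced by substituents)
  + COOCH3 → C:2 H:3 O:2
Element totals:
  C: 7
  H: 7
  N: 1
  O: 2
Molecular formula: C7H7NO2.
  M = 7(12.011) + 7(1.008) + 14.007 + 2(15.999)
    = 84.077 + 7.056 + 14.007 + 31.998 = 137.138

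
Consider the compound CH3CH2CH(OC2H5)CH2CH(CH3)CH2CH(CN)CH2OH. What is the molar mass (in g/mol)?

213.32 g/mol

Atom tally by fragment:
  CH3 → C:1 H:3
  CH2 → C:1 H:2
  CH(OC2H5) → C:3 H:6 O:1
  CH2 → C:1 H:2
  CH(CH3) → C:2 H:4
  CH2 → C:1 H:2
  CH(CN) → C:2 H:1 N:1
  CH2OH → C:1 H:3 O:1
Element totals:
  C: 12
  H: 23
  N: 1
  O: 2
Molecular formula: C12H23NO2.
  M = 12(12.011) + 23(1.008) + 14.007 + 2(15.999)
    = 144.132 + 23.184 + 14.007 + 31.998 = 213.321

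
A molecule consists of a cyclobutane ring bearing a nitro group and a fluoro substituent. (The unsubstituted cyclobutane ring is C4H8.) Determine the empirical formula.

Atom tally by fragment:
  cyclobutane ring core → C:4 H:8
  (− 2 ring H displaced by substituents)
  + NO2 → N:1 O:2
  + F → F:1
Element totals:
  C: 4
  H: 6
  F: 1
  N: 1
  O: 2
Molecular formula: C4H6FNO2.
gcd of subscripts (4, 1, 6, 1, 2) = 1, so the empirical formula equals the molecular formula.

C4H6FNO2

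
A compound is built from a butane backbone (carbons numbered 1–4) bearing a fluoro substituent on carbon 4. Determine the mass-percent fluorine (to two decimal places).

24.96%

Atom tally by fragment:
  CH3 → C:1 H:3
  CH2 → C:1 H:2
  CH2 → C:1 H:2
  CH2F → C:1 H:2 F:1
Element totals:
  C: 4
  H: 9
  F: 1
Molecular formula: C4H9F.
Molar mass = 76.114 g/mol.
Mass from F: 1 × 18.998 = 18.998 g/mol.
%F = 18.998 / 76.114 × 100 = 24.96%.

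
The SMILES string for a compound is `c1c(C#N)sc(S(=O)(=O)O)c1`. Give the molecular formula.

Atom tally by fragment:
  thiophene ring core → C:4 H:4 S:1
  (− 2 ring H displaced by substituents)
  + CN → C:1 N:1
  + SO3H → S:1 O:3 H:1
Element totals:
  C: 5
  H: 3
  N: 1
  O: 3
  S: 2

C5H3NO3S2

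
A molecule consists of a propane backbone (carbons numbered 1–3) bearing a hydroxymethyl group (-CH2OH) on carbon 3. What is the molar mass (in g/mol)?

74.12 g/mol

Atom tally by fragment:
  CH3 → C:1 H:3
  CH2 → C:1 H:2
  CH2CH2OH → C:2 H:5 O:1
Element totals:
  C: 4
  H: 10
  O: 1
Molecular formula: C4H10O.
  M = 4(12.011) + 10(1.008) + 15.999
    = 48.044 + 10.080 + 15.999 = 74.123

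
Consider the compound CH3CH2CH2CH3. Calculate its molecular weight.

58.12 g/mol

Atom tally by fragment:
  CH3 → C:1 H:3
  CH2 → C:1 H:2
  CH2 → C:1 H:2
  CH3 → C:1 H:3
Element totals:
  C: 4
  H: 10
Molecular formula: C4H10.
  M = 4(12.011) + 10(1.008)
    = 48.044 + 10.080 = 58.124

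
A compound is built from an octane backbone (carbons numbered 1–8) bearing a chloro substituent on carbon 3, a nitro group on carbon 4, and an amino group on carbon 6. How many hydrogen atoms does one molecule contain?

Atom tally by fragment:
  CH3 → C:1 H:3
  CH2 → C:1 H:2
  CH(Cl) → C:1 H:1 Cl:1
  CH(NO2) → C:1 H:1 N:1 O:2
  CH2 → C:1 H:2
  CH(NH2) → C:1 H:3 N:1
  CH2 → C:1 H:2
  CH3 → C:1 H:3
Element totals:
  C: 8
  H: 17
  Cl: 1
  N: 2
  O: 2

17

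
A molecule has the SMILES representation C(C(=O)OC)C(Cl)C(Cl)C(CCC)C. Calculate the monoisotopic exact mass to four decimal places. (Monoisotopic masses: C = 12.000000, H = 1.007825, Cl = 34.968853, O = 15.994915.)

Atom tally by fragment:
  CH3OOCCH2 → C:3 H:5 O:2
  CH(Cl) → C:1 H:1 Cl:1
  CH(Cl) → C:1 H:1 Cl:1
  CH(CH2CH2CH3) → C:4 H:8
  CH3 → C:1 H:3
Element totals:
  C: 10
  H: 18
  Cl: 2
  O: 2
Molecular formula: C10H18Cl2O2.
  M = 10(12.0) + 18(1.007825) + 2(34.968853) + 2(15.994915)
    = 120.000000 + 18.140850 + 69.937706 + 31.989830 = 240.068386

240.0684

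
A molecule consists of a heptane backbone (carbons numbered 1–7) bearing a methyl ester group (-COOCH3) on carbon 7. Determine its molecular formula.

C9H18O2

Atom tally by fragment:
  CH3 → C:1 H:3
  CH2 → C:1 H:2
  CH2 → C:1 H:2
  CH2 → C:1 H:2
  CH2 → C:1 H:2
  CH2 → C:1 H:2
  CH2COOCH3 → C:3 H:5 O:2
Element totals:
  C: 9
  H: 18
  O: 2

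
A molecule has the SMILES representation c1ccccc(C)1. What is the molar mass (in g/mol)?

92.14 g/mol

Atom tally by fragment:
  benzene ring core → C:6 H:6
  (− 1 ring H displaced by substituents)
  + CH3 → C:1 H:3
Element totals:
  C: 7
  H: 8
Molecular formula: C7H8.
  M = 7(12.011) + 8(1.008)
    = 84.077 + 8.064 = 92.141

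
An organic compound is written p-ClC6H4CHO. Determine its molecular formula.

C7H5ClO

Atom tally by fragment:
  benzene ring core → C:6 H:6
  (− 2 ring H displaced by substituents)
  + Cl → Cl:1
  + CHO → C:1 H:1 O:1
Element totals:
  C: 7
  H: 5
  Cl: 1
  O: 1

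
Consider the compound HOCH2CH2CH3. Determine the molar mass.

Atom tally by fragment:
  HOCH2CH2 → C:2 H:5 O:1
  CH3 → C:1 H:3
Element totals:
  C: 3
  H: 8
  O: 1
Molecular formula: C3H8O.
  M = 3(12.011) + 8(1.008) + 15.999
    = 36.033 + 8.064 + 15.999 = 60.096

60.10 g/mol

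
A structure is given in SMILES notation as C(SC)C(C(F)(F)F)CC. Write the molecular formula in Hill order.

C6H11F3S

Atom tally by fragment:
  CH3SCH2 → C:2 H:5 S:1
  CH(CF3) → C:2 H:1 F:3
  CH2 → C:1 H:2
  CH3 → C:1 H:3
Element totals:
  C: 6
  H: 11
  F: 3
  S: 1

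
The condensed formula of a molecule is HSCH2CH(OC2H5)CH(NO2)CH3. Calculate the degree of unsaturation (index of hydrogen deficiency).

1

Atom tally by fragment:
  HSCH2 → C:1 H:3 S:1
  CH(OC2H5) → C:3 H:6 O:1
  CH(NO2) → C:1 H:1 N:1 O:2
  CH3 → C:1 H:3
Element totals:
  C: 6
  H: 13
  N: 1
  O: 3
  S: 1
Molecular formula: C6H13NO3S.
DoU = (2C + 2 + N − H − X) / 2 = (2·6 + 2 + 1 − 13 − 0) / 2 = 1.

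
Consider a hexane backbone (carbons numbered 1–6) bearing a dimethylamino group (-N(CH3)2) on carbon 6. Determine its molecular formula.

C8H19N

Atom tally by fragment:
  CH3 → C:1 H:3
  CH2 → C:1 H:2
  CH2 → C:1 H:2
  CH2 → C:1 H:2
  CH2 → C:1 H:2
  CH2N(CH3)2 → C:3 H:8 N:1
Element totals:
  C: 8
  H: 19
  N: 1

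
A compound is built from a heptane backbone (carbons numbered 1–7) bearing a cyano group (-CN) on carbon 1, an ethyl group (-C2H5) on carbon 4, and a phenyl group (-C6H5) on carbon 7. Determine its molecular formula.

C16H23N

Atom tally by fragment:
  NCCH2 → C:2 H:2 N:1
  CH2 → C:1 H:2
  CH2 → C:1 H:2
  CH(C2H5) → C:3 H:6
  CH2 → C:1 H:2
  CH2 → C:1 H:2
  CH2C6H5 → C:7 H:7
Element totals:
  C: 16
  H: 23
  N: 1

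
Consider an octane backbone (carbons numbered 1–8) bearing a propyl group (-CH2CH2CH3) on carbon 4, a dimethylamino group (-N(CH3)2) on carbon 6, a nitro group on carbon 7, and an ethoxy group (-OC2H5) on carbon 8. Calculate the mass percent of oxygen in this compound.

16.64%

Atom tally by fragment:
  CH3 → C:1 H:3
  CH2 → C:1 H:2
  CH2 → C:1 H:2
  CH(CH2CH2CH3) → C:4 H:8
  CH2 → C:1 H:2
  CH(N(CH3)2) → C:3 H:7 N:1
  CH(NO2) → C:1 H:1 N:1 O:2
  CH2OC2H5 → C:3 H:7 O:1
Element totals:
  C: 15
  H: 32
  N: 2
  O: 3
Molecular formula: C15H32N2O3.
Molar mass = 288.432 g/mol.
Mass from O: 3 × 15.999 = 47.997 g/mol.
%O = 47.997 / 288.432 × 100 = 16.64%.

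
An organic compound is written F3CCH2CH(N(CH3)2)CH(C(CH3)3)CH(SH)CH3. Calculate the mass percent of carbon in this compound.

53.11%

Atom tally by fragment:
  F3CCH2 → C:2 H:2 F:3
  CH(N(CH3)2) → C:3 H:7 N:1
  CH(C(CH3)3) → C:5 H:10
  CH(SH) → C:1 H:2 S:1
  CH3 → C:1 H:3
Element totals:
  C: 12
  H: 24
  F: 3
  N: 1
  S: 1
Molecular formula: C12H24F3NS.
Molar mass = 271.385 g/mol.
Mass from C: 12 × 12.011 = 144.132 g/mol.
%C = 144.132 / 271.385 × 100 = 53.11%.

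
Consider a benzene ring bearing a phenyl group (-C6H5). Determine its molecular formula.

C12H10

Atom tally by fragment:
  benzene ring core → C:6 H:6
  (− 1 ring H displaced by substituents)
  + C6H5 → C:6 H:5
Element totals:
  C: 12
  H: 10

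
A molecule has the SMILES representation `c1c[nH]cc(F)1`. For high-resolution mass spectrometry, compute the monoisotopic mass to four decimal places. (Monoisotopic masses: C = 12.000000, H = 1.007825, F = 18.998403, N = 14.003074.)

85.0328

Atom tally by fragment:
  pyrrole ring core → C:4 H:5 N:1
  (− 1 ring H displaced by substituents)
  + F → F:1
Element totals:
  C: 4
  H: 4
  F: 1
  N: 1
Molecular formula: C4H4FN.
  M = 4(12.0) + 4(1.007825) + 18.998403 + 14.003074
    = 48.000000 + 4.031300 + 18.998403 + 14.003074 = 85.032777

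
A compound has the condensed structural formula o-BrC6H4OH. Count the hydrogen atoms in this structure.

Atom tally by fragment:
  benzene ring core → C:6 H:6
  (− 2 ring H displaced by substituents)
  + Br → Br:1
  + OH → O:1 H:1
Element totals:
  C: 6
  H: 5
  Br: 1
  O: 1

5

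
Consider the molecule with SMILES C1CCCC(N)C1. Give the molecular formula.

Atom tally by fragment:
  cyclohexane ring core → C:6 H:12
  (− 1 ring H displaced by substituents)
  + NH2 → N:1 H:2
Element totals:
  C: 6
  H: 13
  N: 1

C6H13N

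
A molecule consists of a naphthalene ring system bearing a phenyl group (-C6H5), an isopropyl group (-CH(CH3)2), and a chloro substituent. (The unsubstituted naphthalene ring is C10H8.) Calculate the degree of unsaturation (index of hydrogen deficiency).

11

Atom tally by fragment:
  naphthalene ring system core → C:10 H:8
  (− 3 ring H displaced by substituents)
  + C6H5 → C:6 H:5
  + CH(CH3)2 → C:3 H:7
  + Cl → Cl:1
Element totals:
  C: 19
  H: 17
  Cl: 1
Molecular formula: C19H17Cl.
DoU = (2C + 2 + N − H − X) / 2 = (2·19 + 2 + 0 − 17 − 1) / 2 = 11.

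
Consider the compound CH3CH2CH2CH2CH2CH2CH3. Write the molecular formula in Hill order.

C7H16

Atom tally by fragment:
  CH3 → C:1 H:3
  CH2 → C:1 H:2
  CH2 → C:1 H:2
  CH2 → C:1 H:2
  CH2 → C:1 H:2
  CH2 → C:1 H:2
  CH3 → C:1 H:3
Element totals:
  C: 7
  H: 16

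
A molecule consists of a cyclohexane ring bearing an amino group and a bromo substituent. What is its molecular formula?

Atom tally by fragment:
  cyclohexane ring core → C:6 H:12
  (− 2 ring H displaced by substituents)
  + NH2 → N:1 H:2
  + Br → Br:1
Element totals:
  C: 6
  H: 12
  Br: 1
  N: 1

C6H12BrN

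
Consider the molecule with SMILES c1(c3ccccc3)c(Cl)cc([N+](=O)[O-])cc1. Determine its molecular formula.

C12H8ClNO2

Atom tally by fragment:
  benzene ring core → C:6 H:6
  (− 3 ring H displaced by substituents)
  + C6H5 → C:6 H:5
  + Cl → Cl:1
  + NO2 → N:1 O:2
Element totals:
  C: 12
  H: 8
  Cl: 1
  N: 1
  O: 2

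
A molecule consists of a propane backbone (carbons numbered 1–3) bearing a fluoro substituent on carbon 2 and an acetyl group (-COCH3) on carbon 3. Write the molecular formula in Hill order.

C5H9FO

Atom tally by fragment:
  CH3 → C:1 H:3
  CH(F) → C:1 H:1 F:1
  CH2COCH3 → C:3 H:5 O:1
Element totals:
  C: 5
  H: 9
  F: 1
  O: 1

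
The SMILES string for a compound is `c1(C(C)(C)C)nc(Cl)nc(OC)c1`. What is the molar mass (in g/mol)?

200.67 g/mol

Atom tally by fragment:
  pyrimidine ring core → C:4 H:4 N:2
  (− 3 ring H displaced by substituents)
  + C(CH3)3 → C:4 H:9
  + Cl → Cl:1
  + OCH3 → C:1 H:3 O:1
Element totals:
  C: 9
  H: 13
  Cl: 1
  N: 2
  O: 1
Molecular formula: C9H13ClN2O.
  M = 9(12.011) + 13(1.008) + 35.45 + 2(14.007) + 15.999
    = 108.099 + 13.104 + 35.450 + 28.014 + 15.999 = 200.666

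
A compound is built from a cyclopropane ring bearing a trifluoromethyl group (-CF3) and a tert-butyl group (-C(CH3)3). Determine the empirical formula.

C8H13F3

Atom tally by fragment:
  cyclopropane ring core → C:3 H:6
  (− 2 ring H displaced by substituents)
  + CF3 → C:1 F:3
  + C(CH3)3 → C:4 H:9
Element totals:
  C: 8
  H: 13
  F: 3
Molecular formula: C8H13F3.
gcd of subscripts (8, 3, 13) = 1, so the empirical formula equals the molecular formula.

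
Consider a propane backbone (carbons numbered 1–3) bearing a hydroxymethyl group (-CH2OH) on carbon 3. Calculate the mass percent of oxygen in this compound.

21.58%

Atom tally by fragment:
  CH3 → C:1 H:3
  CH2 → C:1 H:2
  CH2CH2OH → C:2 H:5 O:1
Element totals:
  C: 4
  H: 10
  O: 1
Molecular formula: C4H10O.
Molar mass = 74.123 g/mol.
Mass from O: 1 × 15.999 = 15.999 g/mol.
%O = 15.999 / 74.123 × 100 = 21.58%.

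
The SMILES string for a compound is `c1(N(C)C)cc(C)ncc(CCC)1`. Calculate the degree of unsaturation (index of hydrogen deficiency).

4

Atom tally by fragment:
  pyridine ring core → C:5 H:5 N:1
  (− 3 ring H displaced by substituents)
  + N(CH3)2 → N:1 C:2 H:6
  + CH3 → C:1 H:3
  + CH2CH2CH3 → C:3 H:7
Element totals:
  C: 11
  H: 18
  N: 2
Molecular formula: C11H18N2.
DoU = (2C + 2 + N − H − X) / 2 = (2·11 + 2 + 2 − 18 − 0) / 2 = 4.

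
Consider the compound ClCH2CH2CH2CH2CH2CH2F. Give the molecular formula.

C6H12ClF

Atom tally by fragment:
  ClCH2 → C:1 H:2 Cl:1
  CH2 → C:1 H:2
  CH2 → C:1 H:2
  CH2 → C:1 H:2
  CH2 → C:1 H:2
  CH2F → C:1 H:2 F:1
Element totals:
  C: 6
  H: 12
  Cl: 1
  F: 1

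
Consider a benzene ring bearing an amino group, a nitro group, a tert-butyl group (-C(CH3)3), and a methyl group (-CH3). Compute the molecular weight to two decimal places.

Atom tally by fragment:
  benzene ring core → C:6 H:6
  (− 4 ring H displaced by substituents)
  + NH2 → N:1 H:2
  + NO2 → N:1 O:2
  + C(CH3)3 → C:4 H:9
  + CH3 → C:1 H:3
Element totals:
  C: 11
  H: 16
  N: 2
  O: 2
Molecular formula: C11H16N2O2.
  M = 11(12.011) + 16(1.008) + 2(14.007) + 2(15.999)
    = 132.121 + 16.128 + 28.014 + 31.998 = 208.261

208.26 g/mol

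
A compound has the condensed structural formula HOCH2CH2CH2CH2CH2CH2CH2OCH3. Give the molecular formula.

C8H18O2

Element totals:
  C: 8
  H: 18
  O: 2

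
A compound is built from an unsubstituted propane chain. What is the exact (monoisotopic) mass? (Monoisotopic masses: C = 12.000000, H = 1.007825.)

44.0626

Atom tally by fragment:
  CH3 → C:1 H:3
  CH2 → C:1 H:2
  CH3 → C:1 H:3
Element totals:
  C: 3
  H: 8
Molecular formula: C3H8.
  M = 3(12.0) + 8(1.007825)
    = 36.000000 + 8.062600 = 44.062600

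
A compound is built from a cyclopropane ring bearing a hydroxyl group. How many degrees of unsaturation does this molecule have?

1

Atom tally by fragment:
  cyclopropane ring core → C:3 H:6
  (− 1 ring H displaced by substituents)
  + OH → O:1 H:1
Element totals:
  C: 3
  H: 6
  O: 1
Molecular formula: C3H6O.
DoU = (2C + 2 + N − H − X) / 2 = (2·3 + 2 + 0 − 6 − 0) / 2 = 1.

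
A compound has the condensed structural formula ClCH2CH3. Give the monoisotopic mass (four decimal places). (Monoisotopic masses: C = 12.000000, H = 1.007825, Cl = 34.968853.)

Atom tally by fragment:
  ClCH2 → C:1 H:2 Cl:1
  CH3 → C:1 H:3
Element totals:
  C: 2
  H: 5
  Cl: 1
Molecular formula: C2H5Cl.
  M = 2(12.0) + 5(1.007825) + 34.968853
    = 24.000000 + 5.039125 + 34.968853 = 64.007978

64.0080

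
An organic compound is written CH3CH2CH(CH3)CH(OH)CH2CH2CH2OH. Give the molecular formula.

Atom tally by fragment:
  CH3 → C:1 H:3
  CH2 → C:1 H:2
  CH(CH3) → C:2 H:4
  CH(OH) → C:1 H:2 O:1
  CH2 → C:1 H:2
  CH2 → C:1 H:2
  CH2OH → C:1 H:3 O:1
Element totals:
  C: 8
  H: 18
  O: 2

C8H18O2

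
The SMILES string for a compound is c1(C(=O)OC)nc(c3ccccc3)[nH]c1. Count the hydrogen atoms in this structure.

10

Atom tally by fragment:
  imidazole ring core → C:3 H:4 N:2
  (− 2 ring H displaced by substituents)
  + COOCH3 → C:2 H:3 O:2
  + C6H5 → C:6 H:5
Element totals:
  C: 11
  H: 10
  N: 2
  O: 2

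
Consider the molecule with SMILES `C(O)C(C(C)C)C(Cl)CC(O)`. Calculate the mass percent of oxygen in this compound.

17.71%

Atom tally by fragment:
  HOCH2 → C:1 H:3 O:1
  CH(CH(CH3)2) → C:4 H:8
  CH(Cl) → C:1 H:1 Cl:1
  CH2 → C:1 H:2
  CH2OH → C:1 H:3 O:1
Element totals:
  C: 8
  H: 17
  Cl: 1
  O: 2
Molecular formula: C8H17ClO2.
Molar mass = 180.672 g/mol.
Mass from O: 2 × 15.999 = 31.998 g/mol.
%O = 31.998 / 180.672 × 100 = 17.71%.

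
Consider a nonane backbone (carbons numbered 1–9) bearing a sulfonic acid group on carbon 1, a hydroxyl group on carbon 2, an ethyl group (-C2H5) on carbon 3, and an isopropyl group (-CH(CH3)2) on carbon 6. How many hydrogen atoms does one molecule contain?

30

Atom tally by fragment:
  HO3SCH2 → C:1 H:3 S:1 O:3
  CH(OH) → C:1 H:2 O:1
  CH(C2H5) → C:3 H:6
  CH2 → C:1 H:2
  CH2 → C:1 H:2
  CH(CH(CH3)2) → C:4 H:8
  CH2 → C:1 H:2
  CH2 → C:1 H:2
  CH3 → C:1 H:3
Element totals:
  C: 14
  H: 30
  O: 4
  S: 1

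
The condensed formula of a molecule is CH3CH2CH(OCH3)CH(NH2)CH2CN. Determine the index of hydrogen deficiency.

2

Atom tally by fragment:
  CH3 → C:1 H:3
  CH2 → C:1 H:2
  CH(OCH3) → C:2 H:4 O:1
  CH(NH2) → C:1 H:3 N:1
  CH2CN → C:2 H:2 N:1
Element totals:
  C: 7
  H: 14
  N: 2
  O: 1
Molecular formula: C7H14N2O.
DoU = (2C + 2 + N − H − X) / 2 = (2·7 + 2 + 2 − 14 − 0) / 2 = 2.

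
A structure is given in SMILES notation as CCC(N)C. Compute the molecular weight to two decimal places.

Atom tally by fragment:
  CH3 → C:1 H:3
  CH2 → C:1 H:2
  CH(NH2) → C:1 H:3 N:1
  CH3 → C:1 H:3
Element totals:
  C: 4
  H: 11
  N: 1
Molecular formula: C4H11N.
  M = 4(12.011) + 11(1.008) + 14.007
    = 48.044 + 11.088 + 14.007 = 73.139

73.14 g/mol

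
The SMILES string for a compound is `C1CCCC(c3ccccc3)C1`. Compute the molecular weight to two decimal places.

160.26 g/mol

Atom tally by fragment:
  cyclohexane ring core → C:6 H:12
  (− 1 ring H displaced by substituents)
  + C6H5 → C:6 H:5
Element totals:
  C: 12
  H: 16
Molecular formula: C12H16.
  M = 12(12.011) + 16(1.008)
    = 144.132 + 16.128 = 160.260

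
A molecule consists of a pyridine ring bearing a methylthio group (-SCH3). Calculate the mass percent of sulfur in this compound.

25.61%

Atom tally by fragment:
  pyridine ring core → C:5 H:5 N:1
  (− 1 ring H displaced by substituents)
  + SCH3 → C:1 H:3 S:1
Element totals:
  C: 6
  H: 7
  N: 1
  S: 1
Molecular formula: C6H7NS.
Molar mass = 125.189 g/mol.
Mass from S: 1 × 32.06 = 32.060 g/mol.
%S = 32.060 / 125.189 × 100 = 25.61%.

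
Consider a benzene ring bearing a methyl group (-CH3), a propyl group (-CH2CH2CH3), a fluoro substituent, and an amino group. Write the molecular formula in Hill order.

C10H14FN

Atom tally by fragment:
  benzene ring core → C:6 H:6
  (− 4 ring H displaced by substituents)
  + CH3 → C:1 H:3
  + CH2CH2CH3 → C:3 H:7
  + F → F:1
  + NH2 → N:1 H:2
Element totals:
  C: 10
  H: 14
  F: 1
  N: 1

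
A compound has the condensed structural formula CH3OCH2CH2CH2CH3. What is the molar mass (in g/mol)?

88.15 g/mol

Atom tally by fragment:
  CH3OCH2 → C:2 H:5 O:1
  CH2 → C:1 H:2
  CH2 → C:1 H:2
  CH3 → C:1 H:3
Element totals:
  C: 5
  H: 12
  O: 1
Molecular formula: C5H12O.
  M = 5(12.011) + 12(1.008) + 15.999
    = 60.055 + 12.096 + 15.999 = 88.150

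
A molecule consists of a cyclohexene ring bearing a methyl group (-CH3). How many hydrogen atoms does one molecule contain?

12

Atom tally by fragment:
  cyclohexene ring core → C:6 H:10
  (− 1 ring H displaced by substituents)
  + CH3 → C:1 H:3
Element totals:
  C: 7
  H: 12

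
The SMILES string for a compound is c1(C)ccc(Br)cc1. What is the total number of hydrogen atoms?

Atom tally by fragment:
  benzene ring core → C:6 H:6
  (− 2 ring H displaced by substituents)
  + CH3 → C:1 H:3
  + Br → Br:1
Element totals:
  C: 7
  H: 7
  Br: 1

7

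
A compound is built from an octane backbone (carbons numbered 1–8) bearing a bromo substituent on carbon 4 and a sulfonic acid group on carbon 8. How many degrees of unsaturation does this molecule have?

0

Atom tally by fragment:
  CH3 → C:1 H:3
  CH2 → C:1 H:2
  CH2 → C:1 H:2
  CH(Br) → C:1 H:1 Br:1
  CH2 → C:1 H:2
  CH2 → C:1 H:2
  CH2 → C:1 H:2
  CH2SO3H → C:1 H:3 S:1 O:3
Element totals:
  C: 8
  H: 17
  Br: 1
  O: 3
  S: 1
Molecular formula: C8H17BrO3S.
DoU = (2C + 2 + N − H − X) / 2 = (2·8 + 2 + 0 − 17 − 1) / 2 = 0.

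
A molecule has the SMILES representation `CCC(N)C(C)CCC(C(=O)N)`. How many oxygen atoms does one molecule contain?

1

Atom tally by fragment:
  CH3 → C:1 H:3
  CH2 → C:1 H:2
  CH(NH2) → C:1 H:3 N:1
  CH(CH3) → C:2 H:4
  CH2 → C:1 H:2
  CH2 → C:1 H:2
  CH2CONH2 → C:2 H:4 O:1 N:1
Element totals:
  C: 9
  H: 20
  N: 2
  O: 1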